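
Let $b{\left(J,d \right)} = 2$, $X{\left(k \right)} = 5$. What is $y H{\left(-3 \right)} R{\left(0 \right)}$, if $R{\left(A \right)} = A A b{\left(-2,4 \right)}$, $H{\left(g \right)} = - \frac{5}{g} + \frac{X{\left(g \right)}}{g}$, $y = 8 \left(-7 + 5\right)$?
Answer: $0$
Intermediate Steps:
$y = -16$ ($y = 8 \left(-2\right) = -16$)
$H{\left(g \right)} = 0$ ($H{\left(g \right)} = - \frac{5}{g} + \frac{5}{g} = 0$)
$R{\left(A \right)} = 2 A^{2}$ ($R{\left(A \right)} = A A 2 = A^{2} \cdot 2 = 2 A^{2}$)
$y H{\left(-3 \right)} R{\left(0 \right)} = \left(-16\right) 0 \cdot 2 \cdot 0^{2} = 0 \cdot 2 \cdot 0 = 0 \cdot 0 = 0$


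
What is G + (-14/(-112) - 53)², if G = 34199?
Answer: 2367665/64 ≈ 36995.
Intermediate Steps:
G + (-14/(-112) - 53)² = 34199 + (-14/(-112) - 53)² = 34199 + (-14*(-1/112) - 53)² = 34199 + (⅛ - 53)² = 34199 + (-423/8)² = 34199 + 178929/64 = 2367665/64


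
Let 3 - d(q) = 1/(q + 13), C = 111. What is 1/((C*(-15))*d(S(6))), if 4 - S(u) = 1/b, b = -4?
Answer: -23/112665 ≈ -0.00020414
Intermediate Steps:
S(u) = 17/4 (S(u) = 4 - 1/(-4) = 4 - 1*(-1/4) = 4 + 1/4 = 17/4)
d(q) = 3 - 1/(13 + q) (d(q) = 3 - 1/(q + 13) = 3 - 1/(13 + q))
1/((C*(-15))*d(S(6))) = 1/((111*(-15))*((38 + 3*(17/4))/(13 + 17/4))) = 1/(-1665*(38 + 51/4)/69/4) = 1/(-2220*203/(23*4)) = 1/(-1665*203/69) = 1/(-112665/23) = -23/112665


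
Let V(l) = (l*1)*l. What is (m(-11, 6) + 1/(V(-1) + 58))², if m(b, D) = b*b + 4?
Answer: 54405376/3481 ≈ 15629.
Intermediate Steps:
V(l) = l² (V(l) = l*l = l²)
m(b, D) = 4 + b² (m(b, D) = b² + 4 = 4 + b²)
(m(-11, 6) + 1/(V(-1) + 58))² = ((4 + (-11)²) + 1/((-1)² + 58))² = ((4 + 121) + 1/(1 + 58))² = (125 + 1/59)² = (7376/59)² = 54405376/3481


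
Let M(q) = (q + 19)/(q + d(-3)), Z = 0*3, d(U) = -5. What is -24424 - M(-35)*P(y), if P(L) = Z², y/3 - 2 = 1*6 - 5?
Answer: -24424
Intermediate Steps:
Z = 0
y = 9 (y = 6 + 3*(1*6 - 5) = 6 + 3*(6 - 5) = 6 + 3*1 = 6 + 3 = 9)
P(L) = 0 (P(L) = 0² = 0)
M(q) = (19 + q)/(-5 + q) (M(q) = (q + 19)/(q - 5) = (19 + q)/(-5 + q))
-24424 - M(-35)*P(y) = -24424 - (19 - 35)/(-5 - 35)*0 = -24424 - -16/(-40)*0 = -24424 - (-1/40*(-16))*0 = -24424 - 2*0/5 = -24424 - 1*0 = -24424 + 0 = -24424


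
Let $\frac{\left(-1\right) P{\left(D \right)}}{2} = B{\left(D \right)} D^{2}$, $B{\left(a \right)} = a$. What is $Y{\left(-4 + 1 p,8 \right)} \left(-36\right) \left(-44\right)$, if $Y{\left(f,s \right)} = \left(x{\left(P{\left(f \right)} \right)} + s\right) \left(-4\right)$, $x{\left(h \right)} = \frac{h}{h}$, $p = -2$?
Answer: $-57024$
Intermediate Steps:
$P{\left(D \right)} = - 2 D^{3}$ ($P{\left(D \right)} = - 2 D D^{2} = - 2 D^{3}$)
$x{\left(h \right)} = 1$
$Y{\left(f,s \right)} = -4 - 4 s$ ($Y{\left(f,s \right)} = \left(1 + s\right) \left(-4\right) = -4 - 4 s$)
$Y{\left(-4 + 1 p,8 \right)} \left(-36\right) \left(-44\right) = \left(-4 - 32\right) \left(-36\right) \left(-44\right) = \left(-36\right) \left(-36\right) \left(-44\right) = 1296 \left(-44\right) = -57024$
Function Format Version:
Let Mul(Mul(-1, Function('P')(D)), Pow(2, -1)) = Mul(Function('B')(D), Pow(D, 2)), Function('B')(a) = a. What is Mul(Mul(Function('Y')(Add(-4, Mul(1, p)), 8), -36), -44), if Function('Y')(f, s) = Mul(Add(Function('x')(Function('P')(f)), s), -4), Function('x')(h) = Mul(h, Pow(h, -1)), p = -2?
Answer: -57024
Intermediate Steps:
Function('P')(D) = Mul(-2, Pow(D, 3)) (Function('P')(D) = Mul(-2, Mul(D, Pow(D, 2))) = Mul(-2, Pow(D, 3)))
Function('x')(h) = 1
Function('Y')(f, s) = Add(-4, Mul(-4, s)) (Function('Y')(f, s) = Mul(Add(1, s), -4) = Add(-4, Mul(-4, s)))
Mul(Mul(Function('Y')(Add(-4, Mul(1, p)), 8), -36), -44) = Mul(Mul(Add(-4, Mul(-4, 8)), -36), -44) = Mul(Mul(Add(-4, -32), -36), -44) = Mul(Mul(-36, -36), -44) = Mul(1296, -44) = -57024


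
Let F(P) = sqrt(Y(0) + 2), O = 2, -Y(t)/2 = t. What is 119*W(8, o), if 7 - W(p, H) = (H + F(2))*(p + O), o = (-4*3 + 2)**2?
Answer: -118167 - 1190*sqrt(2) ≈ -1.1985e+5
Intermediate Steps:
Y(t) = -2*t
o = 100 (o = (-12 + 2)**2 = (-10)**2 = 100)
F(P) = sqrt(2) (F(P) = sqrt(-2*0 + 2) = sqrt(0 + 2) = sqrt(2))
W(p, H) = 7 - (2 + p)*(H + sqrt(2)) (W(p, H) = 7 - (H + sqrt(2))*(p + 2) = 7 - (H + sqrt(2))*(2 + p) = 7 - (2 + p)*(H + sqrt(2)))
119*W(8, o) = 119*(7 - 2*100 - 2*sqrt(2) - 1*100*8 - 1*8*sqrt(2)) = 119*(7 - 200 - 2*sqrt(2) - 800 - 8*sqrt(2)) = 119*(-993 - 10*sqrt(2)) = -118167 - 1190*sqrt(2)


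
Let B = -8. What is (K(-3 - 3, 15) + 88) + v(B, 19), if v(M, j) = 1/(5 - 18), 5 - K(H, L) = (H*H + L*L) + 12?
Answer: -2341/13 ≈ -180.08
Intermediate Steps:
K(H, L) = -7 - H**2 - L**2 (K(H, L) = 5 - ((H*H + L*L) + 12) = 5 - ((H**2 + L**2) + 12) = 5 - (12 + H**2 + L**2) = 5 + (-12 - H**2 - L**2) = -7 - H**2 - L**2)
v(M, j) = -1/13 (v(M, j) = 1/(-13) = -1/13)
(K(-3 - 3, 15) + 88) + v(B, 19) = ((-7 - (-3 - 3)**2 - 1*15**2) + 88) - 1/13 = ((-7 - 1*(-6)**2 - 1*225) + 88) - 1/13 = ((-7 - 1*36 - 225) + 88) - 1/13 = ((-7 - 36 - 225) + 88) - 1/13 = (-268 + 88) - 1/13 = -180 - 1/13 = -2341/13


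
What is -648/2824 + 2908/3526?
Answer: 370459/622339 ≈ 0.59527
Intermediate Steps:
-648/2824 + 2908/3526 = -648*1/2824 + 2908*(1/3526) = -81/353 + 1454/1763 = 370459/622339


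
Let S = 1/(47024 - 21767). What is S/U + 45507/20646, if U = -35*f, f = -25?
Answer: 111744336919/50697113250 ≈ 2.2042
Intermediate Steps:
U = 875 (U = -35*(-25) = 875)
S = 1/25257 ≈ 3.9593e-5
S/U + 45507/20646 = (1/25257)/875 + 45507/20646 = (1/25257)*(1/875) + 45507*(1/20646) = 1/22099875 + 15169/6882 = 111744336919/50697113250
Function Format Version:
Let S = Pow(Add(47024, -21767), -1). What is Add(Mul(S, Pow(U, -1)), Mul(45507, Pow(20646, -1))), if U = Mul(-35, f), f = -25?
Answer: Rational(111744336919, 50697113250) ≈ 2.2042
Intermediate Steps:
U = 875 (U = Mul(-35, -25) = 875)
S = Rational(1, 25257) (S = Pow(25257, -1) = Rational(1, 25257) ≈ 3.9593e-5)
Add(Mul(S, Pow(U, -1)), Mul(45507, Pow(20646, -1))) = Add(Mul(Rational(1, 25257), Pow(875, -1)), Mul(45507, Pow(20646, -1))) = Add(Mul(Rational(1, 25257), Rational(1, 875)), Mul(45507, Rational(1, 20646))) = Add(Rational(1, 22099875), Rational(15169, 6882)) = Rational(111744336919, 50697113250)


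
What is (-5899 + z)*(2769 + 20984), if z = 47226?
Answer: 981640231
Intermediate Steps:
(-5899 + z)*(2769 + 20984) = (-5899 + 47226)*(2769 + 20984) = 41327*23753 = 981640231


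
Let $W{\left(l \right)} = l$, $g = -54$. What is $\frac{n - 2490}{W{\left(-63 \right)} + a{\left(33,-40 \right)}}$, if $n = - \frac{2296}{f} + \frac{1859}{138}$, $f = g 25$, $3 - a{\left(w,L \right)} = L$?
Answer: $\frac{76843417}{621000} \approx 123.74$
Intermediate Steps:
$a{\left(w,L \right)} = 3 - L$
$f = -1350$ ($f = \left(-54\right) 25 = -1350$)
$n = \frac{471083}{31050}$ ($n = - \frac{2296}{-1350} + \frac{1859}{138} = \left(-2296\right) \left(- \frac{1}{1350}\right) + 1859 \cdot \frac{1}{138} = \frac{1148}{675} + \frac{1859}{138} = \frac{471083}{31050} \approx 15.172$)
$\frac{n - 2490}{W{\left(-63 \right)} + a{\left(33,-40 \right)}} = \frac{\frac{471083}{31050} - 2490}{-63 + \left(3 - -40\right)} = - \frac{76843417}{31050 \left(-63 + \left(3 + 40\right)\right)} = - \frac{76843417}{31050 \left(-63 + 43\right)} = - \frac{76843417}{31050 \left(-20\right)} = \left(- \frac{76843417}{31050}\right) \left(- \frac{1}{20}\right) = \frac{76843417}{621000}$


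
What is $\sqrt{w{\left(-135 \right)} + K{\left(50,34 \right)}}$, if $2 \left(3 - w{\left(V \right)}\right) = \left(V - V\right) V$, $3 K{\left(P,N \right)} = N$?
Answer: $\frac{\sqrt{129}}{3} \approx 3.7859$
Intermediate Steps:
$K{\left(P,N \right)} = \frac{N}{3}$
$w{\left(V \right)} = 3$ ($w{\left(V \right)} = 3 - \frac{\left(V - V\right) V}{2} = 3 - \frac{0 V}{2} = 3 - 0 = 3 + 0 = 3$)
$\sqrt{w{\left(-135 \right)} + K{\left(50,34 \right)}} = \sqrt{3 + \frac{1}{3} \cdot 34} = \sqrt{3 + \frac{34}{3}} = \sqrt{\frac{43}{3}} = \frac{\sqrt{129}}{3}$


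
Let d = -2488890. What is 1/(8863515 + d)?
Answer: 1/6374625 ≈ 1.5687e-7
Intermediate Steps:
1/(8863515 + d) = 1/(8863515 - 2488890) = 1/6374625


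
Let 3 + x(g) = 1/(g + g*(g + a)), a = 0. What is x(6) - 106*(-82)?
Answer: 364939/42 ≈ 8689.0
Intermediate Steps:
x(g) = -3 + 1/(g + g²) (x(g) = -3 + 1/(g + g*(g + 0)) = -3 + 1/(g + g*g) = -3 + 1/(g + g²))
x(6) - 106*(-82) = (1 - 3*6 - 3*6²)/(6*(1 + 6)) - 106*(-82) = (⅙)*(1 - 18 - 3*36)/7 + 8692 = (⅙)*(⅐)*(1 - 18 - 108) + 8692 = (⅙)*(⅐)*(-125) + 8692 = -125/42 + 8692 = 364939/42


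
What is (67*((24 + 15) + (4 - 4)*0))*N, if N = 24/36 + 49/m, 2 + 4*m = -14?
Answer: -121069/4 ≈ -30267.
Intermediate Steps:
m = -4 (m = -½ + (¼)*(-14) = -½ - 7/2 = -4)
N = -139/12 (N = 24/36 + 49/(-4) = 24*(1/36) + 49*(-¼) = ⅔ - 49/4 = -139/12 ≈ -11.583)
(67*((24 + 15) + (4 - 4)*0))*N = (67*((24 + 15) + (4 - 4)*0))*(-139/12) = (67*(39 + 0*0))*(-139/12) = (67*(39 + 0))*(-139/12) = (67*39)*(-139/12) = 2613*(-139/12) = -121069/4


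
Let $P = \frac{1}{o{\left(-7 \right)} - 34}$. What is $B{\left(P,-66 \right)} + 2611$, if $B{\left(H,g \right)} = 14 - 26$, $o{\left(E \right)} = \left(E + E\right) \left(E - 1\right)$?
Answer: $2599$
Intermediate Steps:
$o{\left(E \right)} = 2 E \left(-1 + E\right)$
$P = \frac{1}{78}$ ($P = \frac{1}{2 \left(-7\right) \left(-1 - 7\right) - 34} = \frac{1}{2 \left(-7\right) \left(-8\right) - 34} = \frac{1}{112 - 34} = \frac{1}{78} \approx 0.012821$)
$B{\left(H,g \right)} = -12$
$B{\left(P,-66 \right)} + 2611 = -12 + 2611 = 2599$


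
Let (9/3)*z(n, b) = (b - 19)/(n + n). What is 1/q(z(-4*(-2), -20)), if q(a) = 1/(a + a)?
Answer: -13/8 ≈ -1.6250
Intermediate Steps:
z(n, b) = (-19 + b)/(6*n) (z(n, b) = ((b - 19)/(n + n))/3 = ((-19 + b)/((2*n)))/3 = ((-19 + b)*(1/(2*n)))/3 = ((-19 + b)/(2*n))/3 = (-19 + b)/(6*n))
q(a) = 1/(2*a)
1/q(z(-4*(-2), -20)) = 1/(1/(2*(((-19 - 20)/(6*((-4*(-2)))))))) = 1/(1/(2*(((⅙)*(-39)/8)))) = 1/(1/(2*(((⅙)*(⅛)*(-39))))) = 1/(1/(2*(-13/16))) = 1/((½)*(-16/13)) = 1/(-8/13) = -13/8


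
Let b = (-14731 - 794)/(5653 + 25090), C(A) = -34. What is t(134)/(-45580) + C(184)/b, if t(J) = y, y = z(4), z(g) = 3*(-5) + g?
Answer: 9528642547/141525900 ≈ 67.328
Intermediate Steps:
z(g) = -15 + g
y = -11 (y = -15 + 4 = -11)
t(J) = -11
b = -15525/30743 ≈ -0.50499
t(134)/(-45580) + C(184)/b = -11/(-45580) - 34/(-15525/30743) = -11*(-1/45580) - 34*(-30743/15525) = 11/45580 + 1045262/15525 = 9528642547/141525900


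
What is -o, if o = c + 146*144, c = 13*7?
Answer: -21115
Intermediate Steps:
c = 91
o = 21115 (o = 91 + 146*144 = 91 + 21024 = 21115)
-o = -1*21115 = -21115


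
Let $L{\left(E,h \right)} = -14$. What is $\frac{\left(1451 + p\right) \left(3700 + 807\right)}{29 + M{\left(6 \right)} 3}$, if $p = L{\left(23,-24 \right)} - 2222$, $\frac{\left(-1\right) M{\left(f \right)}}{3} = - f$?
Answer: $- \frac{3537995}{83} \approx -42626.0$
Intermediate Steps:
$M{\left(f \right)} = 3 f$ ($M{\left(f \right)} = - 3 \left(- f\right) = 3 f$)
$p = -2236$ ($p = -14 - 2222 = -2236$)
$\frac{\left(1451 + p\right) \left(3700 + 807\right)}{29 + M{\left(6 \right)} 3} = \frac{\left(1451 - 2236\right) \left(3700 + 807\right)}{29 + 3 \cdot 6 \cdot 3} = \frac{\left(-785\right) 4507}{29 + 18 \cdot 3} = - \frac{3537995}{29 + 54} = - \frac{3537995}{83}$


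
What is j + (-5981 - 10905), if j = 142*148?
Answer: 4130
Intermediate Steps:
j = 21016
j + (-5981 - 10905) = 21016 + (-5981 - 10905) = 21016 - 16886 = 4130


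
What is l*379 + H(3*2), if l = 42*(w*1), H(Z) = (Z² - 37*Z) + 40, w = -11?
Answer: -175244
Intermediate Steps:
H(Z) = 40 + Z² - 37*Z
l = -462 (l = 42*(-11*1) = 42*(-11) = -462)
l*379 + H(3*2) = -462*379 + (40 + (3*2)² - 111*2) = -175098 + (40 + 6² - 37*6) = -175098 + (40 + 36 - 222) = -175098 - 146 = -175244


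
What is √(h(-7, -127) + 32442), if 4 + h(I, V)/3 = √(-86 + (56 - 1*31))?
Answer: √(32430 + 3*I*√61) ≈ 180.08 + 0.065*I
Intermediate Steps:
h(I, V) = -12 + 3*I*√61 (h(I, V) = -12 + 3*√(-86 + (56 - 1*31)) = -12 + 3*√(-86 + (56 - 31)) = -12 + 3*√(-86 + 25) = -12 + 3*√(-61) = -12 + 3*(I*√61) = -12 + 3*I*√61)
√(h(-7, -127) + 32442) = √((-12 + 3*I*√61) + 32442) = √(32430 + 3*I*√61)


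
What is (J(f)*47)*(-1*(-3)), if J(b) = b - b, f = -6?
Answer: 0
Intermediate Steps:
J(b) = 0
(J(f)*47)*(-1*(-3)) = (0*47)*(-1*(-3)) = 0*3 = 0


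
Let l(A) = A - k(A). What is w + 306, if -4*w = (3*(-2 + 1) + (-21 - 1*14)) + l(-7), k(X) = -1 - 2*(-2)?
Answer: 318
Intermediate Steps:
k(X) = 3 (k(X) = -1 + 4 = 3)
l(A) = -3 + A (l(A) = A - 1*3 = A - 3 = -3 + A)
w = 12 (w = -((3*(-2 + 1) + (-21 - 1*14)) + (-3 - 7))/4 = -((3*(-1) + (-21 - 14)) - 10)/4 = -((-3 - 35) - 10)/4 = -(-38 - 10)/4 = -1/4*(-48) = 12)
w + 306 = 12 + 306 = 318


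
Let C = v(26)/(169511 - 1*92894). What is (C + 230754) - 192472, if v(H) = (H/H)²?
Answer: 2933051995/76617 ≈ 38282.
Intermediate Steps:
v(H) = 1 (v(H) = 1² = 1)
C = 1/76617 (C = 1/(169511 - 1*92894) = 1/(169511 - 92894) = 1/76617 ≈ 1.3052e-5)
(C + 230754) - 192472 = (1/76617 + 230754) - 192472 = 17679679219/76617 - 192472 = 2933051995/76617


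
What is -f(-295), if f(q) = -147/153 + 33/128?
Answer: 4589/6528 ≈ 0.70297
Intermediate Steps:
f(q) = -4589/6528 (f(q) = -147*1/153 + 33*(1/128) = -49/51 + 33/128 = -4589/6528)
-f(-295) = -1*(-4589/6528) = 4589/6528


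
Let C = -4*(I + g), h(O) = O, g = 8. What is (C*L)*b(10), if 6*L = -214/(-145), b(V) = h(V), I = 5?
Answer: -11128/87 ≈ -127.91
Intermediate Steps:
b(V) = V
C = -52 (C = -4*(5 + 8) = -4*13 = -52)
L = 107/435 (L = (-214/(-145))/6 = (-214*(-1/145))/6 = (⅙)*(214/145) = 107/435 ≈ 0.24598)
(C*L)*b(10) = -52*107/435*10 = -5564/435*10 = -11128/87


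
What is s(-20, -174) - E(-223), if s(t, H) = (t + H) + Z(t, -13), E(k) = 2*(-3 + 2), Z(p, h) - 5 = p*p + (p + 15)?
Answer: 208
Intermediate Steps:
Z(p, h) = 20 + p + p² (Z(p, h) = 5 + (p*p + (p + 15)) = 5 + (p² + (15 + p)) = 5 + (15 + p + p²) = 20 + p + p²)
E(k) = -2 (E(k) = 2*(-1) = -2)
s(t, H) = 20 + H + t² + 2*t (s(t, H) = (t + H) + (20 + t + t²) = (H + t) + (20 + t + t²) = 20 + H + t² + 2*t)
s(-20, -174) - E(-223) = (20 - 174 + (-20)² + 2*(-20)) - 1*(-2) = (20 - 174 + 400 - 40) + 2 = 206 + 2 = 208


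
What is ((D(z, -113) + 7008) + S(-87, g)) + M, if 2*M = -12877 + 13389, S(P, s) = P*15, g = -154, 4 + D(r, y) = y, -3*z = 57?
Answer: 5842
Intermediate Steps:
z = -19 (z = -⅓*57 = -19)
D(r, y) = -4 + y
S(P, s) = 15*P
M = 256 (M = (-12877 + 13389)/2 = (½)*512 = 256)
((D(z, -113) + 7008) + S(-87, g)) + M = (((-4 - 113) + 7008) + 15*(-87)) + 256 = ((-117 + 7008) - 1305) + 256 = (6891 - 1305) + 256 = 5586 + 256 = 5842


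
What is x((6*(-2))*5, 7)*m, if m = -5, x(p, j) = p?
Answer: 300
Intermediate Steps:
x((6*(-2))*5, 7)*m = ((6*(-2))*5)*(-5) = -12*5*(-5) = -60*(-5) = 300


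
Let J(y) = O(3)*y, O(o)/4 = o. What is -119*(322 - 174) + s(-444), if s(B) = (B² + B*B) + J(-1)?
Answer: 376648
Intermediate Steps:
O(o) = 4*o
J(y) = 12*y (J(y) = (4*3)*y = 12*y)
s(B) = -12 + 2*B² (s(B) = (B² + B*B) + 12*(-1) = (B² + B²) - 12 = 2*B² - 12 = -12 + 2*B²)
-119*(322 - 174) + s(-444) = -119*(322 - 174) + (-12 + 2*(-444)²) = -119*148 + (-12 + 2*197136) = -17612 + (-12 + 394272) = -17612 + 394260 = 376648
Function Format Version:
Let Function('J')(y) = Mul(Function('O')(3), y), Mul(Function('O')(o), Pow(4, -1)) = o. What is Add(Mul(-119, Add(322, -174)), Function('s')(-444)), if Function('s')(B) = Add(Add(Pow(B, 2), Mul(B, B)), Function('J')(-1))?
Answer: 376648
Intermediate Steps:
Function('O')(o) = Mul(4, o)
Function('J')(y) = Mul(12, y) (Function('J')(y) = Mul(Mul(4, 3), y) = Mul(12, y))
Function('s')(B) = Add(-12, Mul(2, Pow(B, 2))) (Function('s')(B) = Add(Add(Pow(B, 2), Mul(B, B)), Mul(12, -1)) = Add(Add(Pow(B, 2), Pow(B, 2)), -12) = Add(Mul(2, Pow(B, 2)), -12) = Add(-12, Mul(2, Pow(B, 2))))
Add(Mul(-119, Add(322, -174)), Function('s')(-444)) = Add(Mul(-119, Add(322, -174)), Add(-12, Mul(2, Pow(-444, 2)))) = Add(Mul(-119, 148), Add(-12, Mul(2, 197136))) = Add(-17612, Add(-12, 394272)) = Add(-17612, 394260) = 376648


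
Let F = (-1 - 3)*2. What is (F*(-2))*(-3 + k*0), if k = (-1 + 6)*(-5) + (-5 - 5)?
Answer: -48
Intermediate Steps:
k = -35 (k = 5*(-5) - 10 = -25 - 10 = -35)
F = -8 (F = -4*2 = -8)
(F*(-2))*(-3 + k*0) = (-8*(-2))*(-3 - 35*0) = 16*(-3 + 0) = 16*(-3) = -48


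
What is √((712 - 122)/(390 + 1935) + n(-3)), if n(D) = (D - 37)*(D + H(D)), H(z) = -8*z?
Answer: I*√181574130/465 ≈ 28.978*I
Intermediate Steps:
n(D) = -7*D*(-37 + D) (n(D) = (D - 37)*(D - 8*D) = (-37 + D)*(-7*D) = -7*D*(-37 + D))
√((712 - 122)/(390 + 1935) + n(-3)) = √((712 - 122)/(390 + 1935) + 7*(-3)*(37 - 1*(-3))) = √(590/2325 + 7*(-3)*(37 + 3)) = √(590*(1/2325) + 7*(-3)*40) = √(118/465 - 840) = √(-390482/465) = I*√181574130/465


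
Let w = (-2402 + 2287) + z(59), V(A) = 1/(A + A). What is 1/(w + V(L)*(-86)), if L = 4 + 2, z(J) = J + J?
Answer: -6/25 ≈ -0.24000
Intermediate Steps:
z(J) = 2*J
L = 6
V(A) = 1/(2*A)
w = 3 (w = (-2402 + 2287) + 2*59 = -115 + 118 = 3)
1/(w + V(L)*(-86)) = 1/(3 + ((½)/6)*(-86)) = 1/(3 + ((½)*(⅙))*(-86)) = 1/(3 + (1/12)*(-86)) = 1/(3 - 43/6) = 1/(-25/6) = -6/25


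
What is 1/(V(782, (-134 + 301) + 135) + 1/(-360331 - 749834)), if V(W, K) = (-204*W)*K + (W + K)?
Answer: -1110165/53483722021381 ≈ -2.0757e-8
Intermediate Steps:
V(W, K) = K + W - 204*K*W (V(W, K) = -204*K*W + (K + W) = K + W - 204*K*W)
1/(V(782, (-134 + 301) + 135) + 1/(-360331 - 749834)) = 1/((((-134 + 301) + 135) + 782 - 204*((-134 + 301) + 135)*782) + 1/(-360331 - 749834)) = 1/(((167 + 135) + 782 - 204*(167 + 135)*782) + 1/(-1110165)) = 1/((302 + 782 - 204*302*782) - 1/1110165) = 1/((302 + 782 - 48177456) - 1/1110165) = 1/(-48176372 - 1/1110165) = 1/(-53483722021381/1110165) = -1110165/53483722021381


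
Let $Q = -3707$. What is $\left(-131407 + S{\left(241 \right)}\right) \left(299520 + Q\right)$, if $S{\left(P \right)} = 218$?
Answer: $-38807411657$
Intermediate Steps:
$\left(-131407 + S{\left(241 \right)}\right) \left(299520 + Q\right) = \left(-131407 + 218\right) \left(299520 - 3707\right) = \left(-131189\right) 295813 = -38807411657$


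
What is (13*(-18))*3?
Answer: -702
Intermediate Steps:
(13*(-18))*3 = -234*3 = -702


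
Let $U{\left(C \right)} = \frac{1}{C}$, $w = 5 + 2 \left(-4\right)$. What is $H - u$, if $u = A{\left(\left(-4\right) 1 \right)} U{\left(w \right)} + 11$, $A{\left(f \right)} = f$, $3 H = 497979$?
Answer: $\frac{497942}{3} \approx 1.6598 \cdot 10^{5}$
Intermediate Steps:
$H = 165993$ ($H = \frac{1}{3} \cdot 497979 = 165993$)
$w = -3$ ($w = 5 - 8 = -3$)
$u = \frac{37}{3}$ ($u = \frac{\left(-4\right) 1}{-3} + 11 = \left(-4\right) \left(- \frac{1}{3}\right) + 11 = \frac{4}{3} + 11 = \frac{37}{3} \approx 12.333$)
$H - u = 165993 - \frac{37}{3} = \frac{497942}{3}$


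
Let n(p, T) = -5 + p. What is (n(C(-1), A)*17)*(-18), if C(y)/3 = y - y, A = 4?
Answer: 1530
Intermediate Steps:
C(y) = 0 (C(y) = 3*(y - y) = 3*0 = 0)
(n(C(-1), A)*17)*(-18) = ((-5 + 0)*17)*(-18) = -5*17*(-18) = -85*(-18) = 1530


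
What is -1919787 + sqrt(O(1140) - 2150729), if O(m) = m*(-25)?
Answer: -1919787 + I*sqrt(2179229) ≈ -1.9198e+6 + 1476.2*I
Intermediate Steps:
O(m) = -25*m
-1919787 + sqrt(O(1140) - 2150729) = -1919787 + sqrt(-25*1140 - 2150729) = -1919787 + sqrt(-28500 - 2150729) = -1919787 + sqrt(-2179229) = -1919787 + I*sqrt(2179229)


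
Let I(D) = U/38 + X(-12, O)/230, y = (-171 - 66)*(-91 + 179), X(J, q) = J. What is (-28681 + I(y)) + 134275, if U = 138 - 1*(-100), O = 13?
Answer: 230736461/2185 ≈ 1.0560e+5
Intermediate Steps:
y = -20856 (y = -237*88 = -20856)
U = 238 (U = 138 + 100 = 238)
I(D) = 13571/2185 (I(D) = 238/38 - 12/230 = 238*(1/38) - 12*1/230 = 119/19 - 6/115 = 13571/2185)
(-28681 + I(y)) + 134275 = (-28681 + 13571/2185) + 134275 = -62654414/2185 + 134275 = 230736461/2185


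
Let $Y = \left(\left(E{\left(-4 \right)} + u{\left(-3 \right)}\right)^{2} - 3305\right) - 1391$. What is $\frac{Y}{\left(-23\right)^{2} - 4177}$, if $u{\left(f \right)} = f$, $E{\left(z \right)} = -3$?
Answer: $\frac{1165}{912} \approx 1.2774$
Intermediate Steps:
$Y = -4660$ ($Y = \left(\left(-3 - 3\right)^{2} - 3305\right) - 1391 = \left(\left(-6\right)^{2} - 3305\right) - 1391 = \left(36 - 3305\right) - 1391 = -3269 - 1391 = -4660$)
$\frac{Y}{\left(-23\right)^{2} - 4177} = - \frac{4660}{\left(-23\right)^{2} - 4177} = - \frac{4660}{529 - 4177} = - \frac{4660}{-3648} = \left(-4660\right) \left(- \frac{1}{3648}\right) = \frac{1165}{912}$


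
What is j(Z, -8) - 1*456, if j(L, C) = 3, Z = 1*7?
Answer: -453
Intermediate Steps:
Z = 7
j(Z, -8) - 1*456 = 3 - 1*456 = 3 - 456 = -453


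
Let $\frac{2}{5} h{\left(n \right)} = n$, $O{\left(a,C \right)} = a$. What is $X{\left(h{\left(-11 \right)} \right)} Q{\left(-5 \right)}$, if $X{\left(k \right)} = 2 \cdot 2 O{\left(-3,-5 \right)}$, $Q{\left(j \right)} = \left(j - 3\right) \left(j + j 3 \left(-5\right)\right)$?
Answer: $6720$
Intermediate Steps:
$h{\left(n \right)} = \frac{5 n}{2}$
$Q{\left(j \right)} = - 14 j \left(-3 + j\right)$ ($Q{\left(j \right)} = \left(-3 + j\right) \left(j + 3 j \left(-5\right)\right) = \left(-3 + j\right) \left(j - 15 j\right) = \left(-3 + j\right) \left(- 14 j\right) = - 14 j \left(-3 + j\right)$)
$X{\left(k \right)} = -12$ ($X{\left(k \right)} = 2 \cdot 2 \left(-3\right) = 4 \left(-3\right) = -12$)
$X{\left(h{\left(-11 \right)} \right)} Q{\left(-5 \right)} = - 12 \cdot 14 \left(-5\right) \left(3 - -5\right) = - 12 \cdot 14 \left(-5\right) \left(3 + 5\right) = - 12 \cdot 14 \left(-5\right) 8 = \left(-12\right) \left(-560\right) = 6720$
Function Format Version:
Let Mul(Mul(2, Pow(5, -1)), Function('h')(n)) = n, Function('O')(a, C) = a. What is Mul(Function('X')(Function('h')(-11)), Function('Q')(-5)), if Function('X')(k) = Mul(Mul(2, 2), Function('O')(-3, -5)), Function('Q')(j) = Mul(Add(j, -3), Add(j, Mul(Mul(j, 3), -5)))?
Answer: 6720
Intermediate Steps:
Function('h')(n) = Mul(Rational(5, 2), n)
Function('Q')(j) = Mul(-14, j, Add(-3, j)) (Function('Q')(j) = Mul(Add(-3, j), Add(j, Mul(Mul(3, j), -5))) = Mul(Add(-3, j), Add(j, Mul(-15, j))) = Mul(Add(-3, j), Mul(-14, j)) = Mul(-14, j, Add(-3, j)))
Function('X')(k) = -12 (Function('X')(k) = Mul(Mul(2, 2), -3) = Mul(4, -3) = -12)
Mul(Function('X')(Function('h')(-11)), Function('Q')(-5)) = Mul(-12, Mul(14, -5, Add(3, Mul(-1, -5)))) = Mul(-12, Mul(14, -5, Add(3, 5))) = Mul(-12, Mul(14, -5, 8)) = Mul(-12, -560) = 6720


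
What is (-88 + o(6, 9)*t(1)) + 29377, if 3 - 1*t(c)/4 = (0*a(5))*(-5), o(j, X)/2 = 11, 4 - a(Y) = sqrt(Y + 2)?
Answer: 29553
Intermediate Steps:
a(Y) = 4 - sqrt(2 + Y) (a(Y) = 4 - sqrt(Y + 2) = 4 - sqrt(2 + Y))
o(j, X) = 22 (o(j, X) = 2*11 = 22)
t(c) = 12 (t(c) = 12 - 4*0*(4 - sqrt(2 + 5))*(-5) = 12 - 4*0*(4 - sqrt(7))*(-5) = 12 - 0*(-5) = 12 - 4*0 = 12 + 0 = 12)
(-88 + o(6, 9)*t(1)) + 29377 = (-88 + 22*12) + 29377 = (-88 + 264) + 29377 = 176 + 29377 = 29553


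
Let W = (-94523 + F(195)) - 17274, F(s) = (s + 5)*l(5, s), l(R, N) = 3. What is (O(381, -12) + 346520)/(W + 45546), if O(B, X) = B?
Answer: -346901/65651 ≈ -5.2840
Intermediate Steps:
F(s) = 15 + 3*s (F(s) = (s + 5)*3 = (5 + s)*3 = 15 + 3*s)
W = -111197 (W = (-94523 + (15 + 3*195)) - 17274 = (-94523 + (15 + 585)) - 17274 = (-94523 + 600) - 17274 = -93923 - 17274 = -111197)
(O(381, -12) + 346520)/(W + 45546) = (381 + 346520)/(-111197 + 45546) = 346901/(-65651) = 346901*(-1/65651) = -346901/65651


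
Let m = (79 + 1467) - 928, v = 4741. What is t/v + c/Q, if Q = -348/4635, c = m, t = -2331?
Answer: -2263512303/274978 ≈ -8231.6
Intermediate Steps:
m = 618 (m = 1546 - 928 = 618)
c = 618
Q = -116/1545 (Q = -348*1/4635 = -116/1545 ≈ -0.075081)
t/v + c/Q = -2331/4741 + 618/(-116/1545) = -2331*1/4741 + 618*(-1545/116) = -2331/4741 - 477405/58 = -2263512303/274978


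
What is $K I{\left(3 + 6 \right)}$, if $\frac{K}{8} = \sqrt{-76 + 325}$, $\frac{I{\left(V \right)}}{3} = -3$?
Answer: $- 72 \sqrt{249} \approx -1136.1$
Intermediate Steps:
$I{\left(V \right)} = -9$ ($I{\left(V \right)} = 3 \left(-3\right) = -9$)
$K = 8 \sqrt{249}$ ($K = 8 \sqrt{-76 + 325} = 8 \sqrt{249} \approx 126.24$)
$K I{\left(3 + 6 \right)} = 8 \sqrt{249} \left(-9\right) = - 72 \sqrt{249}$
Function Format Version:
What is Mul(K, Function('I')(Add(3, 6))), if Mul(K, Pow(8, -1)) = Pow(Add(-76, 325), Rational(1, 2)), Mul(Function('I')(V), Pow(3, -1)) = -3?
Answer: Mul(-72, Pow(249, Rational(1, 2))) ≈ -1136.1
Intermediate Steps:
Function('I')(V) = -9 (Function('I')(V) = Mul(3, -3) = -9)
K = Mul(8, Pow(249, Rational(1, 2))) (K = Mul(8, Pow(Add(-76, 325), Rational(1, 2))) = Mul(8, Pow(249, Rational(1, 2))) ≈ 126.24)
Mul(K, Function('I')(Add(3, 6))) = Mul(Mul(8, Pow(249, Rational(1, 2))), -9) = Mul(-72, Pow(249, Rational(1, 2)))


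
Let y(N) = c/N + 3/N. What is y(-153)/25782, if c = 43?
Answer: -23/1972323 ≈ -1.1661e-5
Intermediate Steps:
y(N) = 46/N (y(N) = 43/N + 3/N = 46/N)
y(-153)/25782 = (46/(-153))/25782 = (46*(-1/153))*(1/25782) = -46/153*1/25782 = -23/1972323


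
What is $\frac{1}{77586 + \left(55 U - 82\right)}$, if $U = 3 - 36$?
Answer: $\frac{1}{75689} \approx 1.3212 \cdot 10^{-5}$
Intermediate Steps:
$U = -33$ ($U = 3 - 36 = -33$)
$\frac{1}{77586 + \left(55 U - 82\right)} = \frac{1}{77586 + \left(55 \left(-33\right) - 82\right)} = \frac{1}{77586 - 1897} = \frac{1}{75689}$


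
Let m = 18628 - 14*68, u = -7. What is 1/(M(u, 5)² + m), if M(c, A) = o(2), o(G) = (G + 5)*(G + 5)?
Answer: 1/20077 ≈ 4.9808e-5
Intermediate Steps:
o(G) = (5 + G)² (o(G) = (5 + G)*(5 + G) = (5 + G)²)
m = 17676 (m = 18628 - 952 = 17676)
M(c, A) = 49 (M(c, A) = (5 + 2)² = 7² = 49)
1/(M(u, 5)² + m) = 1/(49² + 17676) = 1/(2401 + 17676) = 1/20077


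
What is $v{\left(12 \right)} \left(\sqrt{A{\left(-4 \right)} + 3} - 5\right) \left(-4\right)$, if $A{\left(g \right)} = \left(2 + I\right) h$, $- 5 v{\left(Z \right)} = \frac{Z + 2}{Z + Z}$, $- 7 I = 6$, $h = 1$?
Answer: $- \frac{7}{3} + \frac{\sqrt{203}}{15} \approx -1.3835$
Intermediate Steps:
$I = - \frac{6}{7}$ ($I = \left(- \frac{1}{7}\right) 6 = - \frac{6}{7} \approx -0.85714$)
$v{\left(Z \right)} = - \frac{2 + Z}{10 Z}$ ($v{\left(Z \right)} = - \frac{\left(Z + 2\right) \frac{1}{Z + Z}}{5} = - \frac{\left(2 + Z\right) \frac{1}{2 Z}}{5} = - \frac{\frac{1}{2} \frac{1}{Z} \left(2 + Z\right)}{5} = - \frac{2 + Z}{10 Z}$)
$A{\left(g \right)} = \frac{8}{7}$ ($A{\left(g \right)} = \left(2 - \frac{6}{7}\right) 1 = \frac{8}{7} \cdot 1 = \frac{8}{7}$)
$v{\left(12 \right)} \left(\sqrt{A{\left(-4 \right)} + 3} - 5\right) \left(-4\right) = \frac{-2 - 12}{10 \cdot 12} \left(\sqrt{\frac{8}{7} + 3} - 5\right) \left(-4\right) = \frac{1}{10} \cdot \frac{1}{12} \left(-2 - 12\right) \left(\sqrt{\frac{29}{7}} - 5\right) \left(-4\right) = \frac{1}{10} \cdot \frac{1}{12} \left(-14\right) \left(\frac{\sqrt{203}}{7} - 5\right) \left(-4\right) = - \frac{7 \left(-5 + \frac{\sqrt{203}}{7}\right) \left(-4\right)}{60} = - \frac{7 \left(20 - \frac{4 \sqrt{203}}{7}\right)}{60} = - \frac{7}{3} + \frac{\sqrt{203}}{15}$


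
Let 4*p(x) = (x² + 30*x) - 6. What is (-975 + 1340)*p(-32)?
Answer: 10585/2 ≈ 5292.5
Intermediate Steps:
p(x) = -3/2 + x²/4 + 15*x/2 (p(x) = ((x² + 30*x) - 6)/4 = (-6 + x² + 30*x)/4 = -3/2 + x²/4 + 15*x/2)
(-975 + 1340)*p(-32) = (-975 + 1340)*(-3/2 + (¼)*(-32)² + (15/2)*(-32)) = 365*(-3/2 + (¼)*1024 - 240) = 365*(-3/2 + 256 - 240) = 365*(29/2) = 10585/2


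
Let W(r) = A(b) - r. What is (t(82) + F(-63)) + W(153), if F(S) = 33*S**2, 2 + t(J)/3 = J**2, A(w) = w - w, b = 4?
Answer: 150990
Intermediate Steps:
A(w) = 0
W(r) = -r (W(r) = 0 - r = -r)
t(J) = -6 + 3*J**2
(t(82) + F(-63)) + W(153) = ((-6 + 3*82**2) + 33*(-63)**2) - 1*153 = ((-6 + 3*6724) + 33*3969) - 153 = ((-6 + 20172) + 130977) - 153 = (20166 + 130977) - 153 = 151143 - 153 = 150990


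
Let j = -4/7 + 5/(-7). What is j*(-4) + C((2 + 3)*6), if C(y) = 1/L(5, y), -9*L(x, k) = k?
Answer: 339/70 ≈ 4.8429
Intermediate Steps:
L(x, k) = -k/9
j = -9/7 (j = -4*1/7 + 5*(-1/7) = -4/7 - 5/7 = -9/7 ≈ -1.2857)
C(y) = -9/y (C(y) = 1/(-y/9) = -9/y)
j*(-4) + C((2 + 3)*6) = -9/7*(-4) - 9*1/(6*(2 + 3)) = 36/7 - 9/(5*6) = 36/7 - 9/30 = 36/7 - 9*1/30 = 36/7 - 3/10 = 339/70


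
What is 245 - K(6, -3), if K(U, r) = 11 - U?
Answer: 240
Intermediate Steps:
245 - K(6, -3) = 245 - (11 - 1*6) = 245 - (11 - 6) = 245 - 1*5 = 245 - 5 = 240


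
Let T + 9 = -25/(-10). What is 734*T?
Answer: -4771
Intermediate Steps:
T = -13/2 (T = -9 - 25/(-10) = -9 - 25*(-⅒) = -9 + 5/2 = -13/2 ≈ -6.5000)
734*T = 734*(-13/2) = -4771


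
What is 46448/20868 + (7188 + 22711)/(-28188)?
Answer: 1969379/1690308 ≈ 1.1651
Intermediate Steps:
46448/20868 + (7188 + 22711)/(-28188) = 46448*(1/20868) + 29899*(-1/28188) = 11612/5217 - 1031/972 = 1969379/1690308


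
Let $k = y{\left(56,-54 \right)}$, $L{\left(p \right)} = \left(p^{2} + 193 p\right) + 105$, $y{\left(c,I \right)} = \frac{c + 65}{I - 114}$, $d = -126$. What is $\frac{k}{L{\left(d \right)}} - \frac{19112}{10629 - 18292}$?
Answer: $\frac{26769500215}{10732920408} \approx 2.4941$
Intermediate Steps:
$y{\left(c,I \right)} = \frac{65 + c}{-114 + I}$
$L{\left(p \right)} = 105 + p^{2} + 193 p$
$k = - \frac{121}{168}$ ($k = \frac{65 + 56}{-114 - 54} = \frac{1}{-168} \cdot 121 = \left(- \frac{1}{168}\right) 121 = - \frac{121}{168} \approx -0.72024$)
$\frac{k}{L{\left(d \right)}} - \frac{19112}{10629 - 18292} = - \frac{121}{168 \left(105 + \left(-126\right)^{2} + 193 \left(-126\right)\right)} - \frac{19112}{10629 - 18292} = - \frac{121}{168 \left(105 + 15876 - 24318\right)} - \frac{19112}{10629 - 18292} = - \frac{121}{168 \left(-8337\right)} - \frac{19112}{-7663} = \left(- \frac{121}{168}\right) \left(- \frac{1}{8337}\right) - - \frac{19112}{7663} = \frac{121}{1400616} + \frac{19112}{7663} = \frac{26769500215}{10732920408}$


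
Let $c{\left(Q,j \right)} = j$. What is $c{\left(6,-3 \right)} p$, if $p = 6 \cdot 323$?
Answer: $-5814$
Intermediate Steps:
$p = 1938$
$c{\left(6,-3 \right)} p = \left(-3\right) 1938 = -5814$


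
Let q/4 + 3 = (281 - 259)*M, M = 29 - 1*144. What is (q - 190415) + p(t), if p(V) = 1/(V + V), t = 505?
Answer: -202552469/1010 ≈ -2.0055e+5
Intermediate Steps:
p(V) = 1/(2*V)
M = -115 (M = 29 - 144 = -115)
q = -10132 (q = -12 + 4*((281 - 259)*(-115)) = -12 + 4*(22*(-115)) = -12 + 4*(-2530) = -12 - 10120 = -10132)
(q - 190415) + p(t) = (-10132 - 190415) + (1/2)/505 = -200547 + (1/2)*(1/505) = -200547 + 1/1010 = -202552469/1010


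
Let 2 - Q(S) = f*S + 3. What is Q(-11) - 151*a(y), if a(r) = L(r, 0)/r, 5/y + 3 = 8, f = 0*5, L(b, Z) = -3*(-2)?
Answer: -907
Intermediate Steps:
L(b, Z) = 6
f = 0
Q(S) = -1 (Q(S) = 2 - (0*S + 3) = 2 - (0 + 3) = 2 - 1*3 = 2 - 3 = -1)
y = 1 (y = 5/(-3 + 8) = 5/5 = 5*(1/5) = 1)
a(r) = 6/r
Q(-11) - 151*a(y) = -1 - 906/1 = -1 - 906 = -907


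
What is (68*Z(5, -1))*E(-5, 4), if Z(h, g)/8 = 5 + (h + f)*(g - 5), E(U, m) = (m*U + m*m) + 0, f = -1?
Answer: 41344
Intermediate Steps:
E(U, m) = m² + U*m (E(U, m) = (U*m + m²) + 0 = (m² + U*m) + 0 = m² + U*m)
Z(h, g) = 40 + 8*(-1 + h)*(-5 + g) (Z(h, g) = 8*(5 + (h - 1)*(g - 5)) = 8*(5 + (-1 + h)*(-5 + g)) = 40 + 8*(-1 + h)*(-5 + g))
(68*Z(5, -1))*E(-5, 4) = (68*(80 - 40*5 - 8*(-1) + 8*(-1)*5))*(4*(-5 + 4)) = (68*(80 - 200 + 8 - 40))*(4*(-1)) = (68*(-152))*(-4) = -10336*(-4) = 41344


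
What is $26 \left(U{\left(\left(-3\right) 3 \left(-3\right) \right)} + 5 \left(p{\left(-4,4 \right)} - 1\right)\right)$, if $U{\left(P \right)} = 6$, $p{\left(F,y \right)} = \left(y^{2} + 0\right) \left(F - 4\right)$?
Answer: $-16614$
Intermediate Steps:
$p{\left(F,y \right)} = y^{2} \left(-4 + F\right)$
$26 \left(U{\left(\left(-3\right) 3 \left(-3\right) \right)} + 5 \left(p{\left(-4,4 \right)} - 1\right)\right) = 26 \left(6 + 5 \left(4^{2} \left(-4 - 4\right) - 1\right)\right) = 26 \left(6 + 5 \left(16 \left(-8\right) - 1\right)\right) = 26 \left(6 + 5 \left(-128 - 1\right)\right) = 26 \left(6 + 5 \left(-129\right)\right) = 26 \left(6 - 645\right) = 26 \left(-639\right) = -16614$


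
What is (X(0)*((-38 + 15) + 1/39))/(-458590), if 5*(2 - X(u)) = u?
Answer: 896/8942505 ≈ 0.00010020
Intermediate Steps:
X(u) = 2 - u/5
(X(0)*((-38 + 15) + 1/39))/(-458590) = ((2 - 1/5*0)*((-38 + 15) + 1/39))/(-458590) = ((2 + 0)*(-23 + 1/39))*(-1/458590) = (2*(-896/39))*(-1/458590) = -1792/39*(-1/458590) = 896/8942505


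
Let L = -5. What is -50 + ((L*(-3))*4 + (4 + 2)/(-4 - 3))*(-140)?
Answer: -8330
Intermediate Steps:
-50 + ((L*(-3))*4 + (4 + 2)/(-4 - 3))*(-140) = -50 + (-5*(-3)*4 + (4 + 2)/(-4 - 3))*(-140) = -50 + (15*4 + 6/(-7))*(-140) = -50 + (60 + 6*(-⅐))*(-140) = -50 + (60 - 6/7)*(-140) = -50 + (414/7)*(-140) = -50 - 8280 = -8330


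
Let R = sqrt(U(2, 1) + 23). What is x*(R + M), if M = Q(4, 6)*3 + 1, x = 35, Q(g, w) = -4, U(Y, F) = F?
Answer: -385 + 70*sqrt(6) ≈ -213.54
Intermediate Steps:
M = -11 (M = -4*3 + 1 = -12 + 1 = -11)
R = 2*sqrt(6) (R = sqrt(1 + 23) = sqrt(24) = 2*sqrt(6) ≈ 4.8990)
x*(R + M) = 35*(2*sqrt(6) - 11) = 35*(-11 + 2*sqrt(6)) = -385 + 70*sqrt(6)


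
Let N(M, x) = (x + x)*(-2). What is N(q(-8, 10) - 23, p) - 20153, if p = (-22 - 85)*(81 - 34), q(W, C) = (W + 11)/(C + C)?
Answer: -37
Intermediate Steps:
q(W, C) = (11 + W)/(2*C) (q(W, C) = (11 + W)/((2*C)) = (11 + W)*(1/(2*C)) = (11 + W)/(2*C))
p = -5029 (p = -107*47 = -5029)
N(M, x) = -4*x (N(M, x) = (2*x)*(-2) = -4*x)
N(q(-8, 10) - 23, p) - 20153 = -4*(-5029) - 20153 = 20116 - 20153 = -37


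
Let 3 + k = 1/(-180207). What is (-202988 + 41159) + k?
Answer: -29163259225/180207 ≈ -1.6183e+5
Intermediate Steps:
k = -540622/180207 (k = -3 + 1/(-180207) = -3 - 1/180207 = -540622/180207 ≈ -3.0000)
(-202988 + 41159) + k = (-202988 + 41159) - 540622/180207 = -161829 - 540622/180207 = -29163259225/180207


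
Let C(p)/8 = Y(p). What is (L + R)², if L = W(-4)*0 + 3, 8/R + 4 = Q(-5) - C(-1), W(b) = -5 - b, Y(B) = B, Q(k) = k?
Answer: 25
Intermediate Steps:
C(p) = 8*p
R = -8 (R = 8/(-4 + (-5 - 8*(-1))) = 8/(-4 + (-5 - 1*(-8))) = 8/(-4 + (-5 + 8)) = 8/(-4 + 3) = 8/(-1) = 8*(-1) = -8)
L = 3 (L = (-5 - 1*(-4))*0 + 3 = (-5 + 4)*0 + 3 = -1*0 + 3 = 0 + 3 = 3)
(L + R)² = (3 - 8)² = (-5)² = 25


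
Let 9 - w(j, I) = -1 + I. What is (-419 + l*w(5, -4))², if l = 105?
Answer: 1104601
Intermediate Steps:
w(j, I) = 10 - I (w(j, I) = 9 - (-1 + I) = 9 + (1 - I) = 10 - I)
(-419 + l*w(5, -4))² = (-419 + 105*(10 - 1*(-4)))² = (-419 + 105*(10 + 4))² = (-419 + 105*14)² = (-419 + 1470)² = 1051² = 1104601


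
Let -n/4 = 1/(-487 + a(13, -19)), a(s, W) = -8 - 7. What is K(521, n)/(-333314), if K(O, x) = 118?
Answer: -59/166657 ≈ -0.00035402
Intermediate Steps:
a(s, W) = -15
n = 2/251 (n = -4/(-487 - 15) = -4/(-502) = -4*(-1/502) = 2/251 ≈ 0.0079681)
K(521, n)/(-333314) = 118/(-333314) = 118*(-1/333314) = -59/166657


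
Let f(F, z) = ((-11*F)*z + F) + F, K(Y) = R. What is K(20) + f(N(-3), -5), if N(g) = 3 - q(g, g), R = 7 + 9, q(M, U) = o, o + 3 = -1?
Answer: 415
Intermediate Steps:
o = -4 (o = -3 - 1 = -4)
q(M, U) = -4
R = 16
N(g) = 7 (N(g) = 3 - 1*(-4) = 3 + 4 = 7)
K(Y) = 16
f(F, z) = 2*F - 11*F*z (f(F, z) = (-11*F*z + F) + F = (F - 11*F*z) + F = 2*F - 11*F*z)
K(20) + f(N(-3), -5) = 16 + 7*(2 - 11*(-5)) = 16 + 7*(2 + 55) = 16 + 7*57 = 16 + 399 = 415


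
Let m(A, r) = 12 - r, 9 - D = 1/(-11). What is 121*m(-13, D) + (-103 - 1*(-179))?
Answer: 428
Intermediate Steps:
D = 100/11 (D = 9 - 1/(-11) = 9 - 1*(-1/11) = 9 + 1/11 = 100/11 ≈ 9.0909)
121*m(-13, D) + (-103 - 1*(-179)) = 121*(12 - 1*100/11) + (-103 - 1*(-179)) = 121*(12 - 100/11) + (-103 + 179) = 121*(32/11) + 76 = 352 + 76 = 428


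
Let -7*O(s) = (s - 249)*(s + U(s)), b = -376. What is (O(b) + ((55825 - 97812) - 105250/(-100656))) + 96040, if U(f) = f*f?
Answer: 4454198024063/352296 ≈ 1.2643e+7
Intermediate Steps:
U(f) = f**2
O(s) = -(-249 + s)*(s + s**2)/7 (O(s) = -(s - 249)*(s + s**2)/7 = -(-249 + s)*(s + s**2)/7)
(O(b) + ((55825 - 97812) - 105250/(-100656))) + 96040 = ((1/7)*(-376)*(249 - 1*(-376)**2 + 248*(-376)) + ((55825 - 97812) - 105250/(-100656))) + 96040 = ((1/7)*(-376)*(249 - 1*141376 - 93248) + (-41987 - 105250*(-1/100656))) + 96040 = ((1/7)*(-376)*(249 - 141376 - 93248) + (-41987 + 52625/50328)) + 96040 = ((1/7)*(-376)*(-234375) - 2113069111/50328) + 96040 = (88125000/7 - 2113069111/50328) + 96040 = 4420363516223/352296 + 96040 = 4454198024063/352296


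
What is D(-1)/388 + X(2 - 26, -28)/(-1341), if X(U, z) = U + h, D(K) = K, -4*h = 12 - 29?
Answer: 3161/260154 ≈ 0.012150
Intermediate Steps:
h = 17/4 (h = -(12 - 29)/4 = -¼*(-17) = 17/4 ≈ 4.2500)
X(U, z) = 17/4 + U (X(U, z) = U + 17/4 = 17/4 + U)
D(-1)/388 + X(2 - 26, -28)/(-1341) = -1/388 + (17/4 + (2 - 26))/(-1341) = -1*1/388 + (17/4 - 24)*(-1/1341) = -1/388 - 79/4*(-1/1341) = -1/388 + 79/5364 = 3161/260154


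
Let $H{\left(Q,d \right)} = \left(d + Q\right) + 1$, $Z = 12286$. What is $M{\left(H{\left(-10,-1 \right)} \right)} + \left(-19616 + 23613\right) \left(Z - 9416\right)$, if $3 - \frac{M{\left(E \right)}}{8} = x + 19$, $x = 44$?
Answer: $11470910$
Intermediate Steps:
$H{\left(Q,d \right)} = 1 + Q + d$ ($H{\left(Q,d \right)} = \left(Q + d\right) + 1 = 1 + Q + d$)
$M{\left(E \right)} = -480$ ($M{\left(E \right)} = 24 - 8 \left(44 + 19\right) = 24 - 504 = -480$)
$M{\left(H{\left(-10,-1 \right)} \right)} + \left(-19616 + 23613\right) \left(Z - 9416\right) = -480 + \left(-19616 + 23613\right) \left(12286 - 9416\right) = -480 + 3997 \cdot 2870 = -480 + 11471390 = 11470910$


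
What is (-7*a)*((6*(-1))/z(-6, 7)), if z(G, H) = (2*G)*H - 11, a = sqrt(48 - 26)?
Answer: -42*sqrt(22)/95 ≈ -2.0737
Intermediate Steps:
a = sqrt(22) ≈ 4.6904
z(G, H) = -11 + 2*G*H (z(G, H) = 2*G*H - 11 = -11 + 2*G*H)
(-7*a)*((6*(-1))/z(-6, 7)) = (-7*sqrt(22))*((6*(-1))/(-11 + 2*(-6)*7)) = (-7*sqrt(22))*(-6/(-11 - 84)) = (-7*sqrt(22))*(-6/(-95)) = (-7*sqrt(22))*(-6*(-1/95)) = -7*sqrt(22)*(6/95) = -42*sqrt(22)/95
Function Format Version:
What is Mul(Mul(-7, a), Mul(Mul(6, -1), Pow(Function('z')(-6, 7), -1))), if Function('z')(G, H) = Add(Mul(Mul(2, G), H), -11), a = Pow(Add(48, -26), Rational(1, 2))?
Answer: Mul(Rational(-42, 95), Pow(22, Rational(1, 2))) ≈ -2.0737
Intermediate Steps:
a = Pow(22, Rational(1, 2)) ≈ 4.6904
Function('z')(G, H) = Add(-11, Mul(2, G, H)) (Function('z')(G, H) = Add(Mul(2, G, H), -11) = Add(-11, Mul(2, G, H)))
Mul(Mul(-7, a), Mul(Mul(6, -1), Pow(Function('z')(-6, 7), -1))) = Mul(Mul(-7, Pow(22, Rational(1, 2))), Mul(Mul(6, -1), Pow(Add(-11, Mul(2, -6, 7)), -1))) = Mul(Mul(-7, Pow(22, Rational(1, 2))), Mul(-6, Pow(Add(-11, -84), -1))) = Mul(Mul(-7, Pow(22, Rational(1, 2))), Mul(-6, Pow(-95, -1))) = Mul(Mul(-7, Pow(22, Rational(1, 2))), Mul(-6, Rational(-1, 95))) = Mul(Mul(-7, Pow(22, Rational(1, 2))), Rational(6, 95)) = Mul(Rational(-42, 95), Pow(22, Rational(1, 2)))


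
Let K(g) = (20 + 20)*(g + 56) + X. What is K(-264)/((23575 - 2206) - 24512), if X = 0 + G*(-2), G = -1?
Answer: 8318/3143 ≈ 2.6465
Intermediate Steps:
X = 2 (X = 0 - 1*(-2) = 0 + 2 = 2)
K(g) = 2242 + 40*g (K(g) = (20 + 20)*(g + 56) + 2 = 40*(56 + g) + 2 = (2240 + 40*g) + 2 = 2242 + 40*g)
K(-264)/((23575 - 2206) - 24512) = (2242 + 40*(-264))/((23575 - 2206) - 24512) = (2242 - 10560)/(21369 - 24512) = -8318/(-3143) = -8318*(-1/3143) = 8318/3143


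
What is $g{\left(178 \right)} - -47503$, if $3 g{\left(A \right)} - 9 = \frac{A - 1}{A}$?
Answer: $\frac{8456127}{178} \approx 47506.0$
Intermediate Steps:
$g{\left(A \right)} = 3 + \frac{-1 + A}{3 A}$ ($g{\left(A \right)} = 3 + \frac{\left(A - 1\right) \frac{1}{A}}{3} = 3 + \frac{\left(-1 + A\right) \frac{1}{A}}{3} = 3 + \frac{\frac{1}{A} \left(-1 + A\right)}{3} = 3 + \frac{-1 + A}{3 A}$)
$g{\left(178 \right)} - -47503 = \frac{-1 + 10 \cdot 178}{3 \cdot 178} - -47503 = \frac{1}{3} \cdot \frac{1}{178} \left(-1 + 1780\right) + 47503 = \frac{1}{3} \cdot \frac{1}{178} \cdot 1779 + 47503 = \frac{593}{178} + 47503 = \frac{8456127}{178}$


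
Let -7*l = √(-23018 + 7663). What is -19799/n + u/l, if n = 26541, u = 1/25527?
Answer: -19799/26541 + 7*I*√15355/391967085 ≈ -0.74598 + 2.213e-6*I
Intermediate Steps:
l = -I*√15355/7 (l = -√(-23018 + 7663)/7 = -I*√15355/7 ≈ -17.702*I)
u = 1/25527 ≈ 3.9174e-5
-19799/n + u/l = -19799/26541 + 1/(25527*((-I*√15355/7))) = -19799*1/26541 + (7*I*√15355/15355)/25527 = -19799/26541 + 7*I*√15355/391967085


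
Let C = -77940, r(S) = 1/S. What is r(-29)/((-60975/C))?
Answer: -1732/39295 ≈ -0.044077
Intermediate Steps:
r(-29)/((-60975/C)) = 1/((-29)*((-60975/(-77940)))) = -1/(29*((-60975*(-1/77940)))) = -1/(29*1355/1732) = -1/29*1732/1355 = -1732/39295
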